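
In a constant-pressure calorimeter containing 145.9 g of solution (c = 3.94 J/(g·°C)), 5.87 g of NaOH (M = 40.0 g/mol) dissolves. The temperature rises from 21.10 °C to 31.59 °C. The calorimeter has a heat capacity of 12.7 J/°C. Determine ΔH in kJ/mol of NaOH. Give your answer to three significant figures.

|ΔT| = |31.59 − 21.10| = 10.49 °C
|q_surr| = (145.9 × 3.94 + 12.7) × 10.49 = 587.546 × 10.49 = 6163 J
n(NaOH) = 5.87 / 40.0 = 0.1468 mol
Temperature rose, so q_rxn = −|q_surr| = -6.163 kJ
ΔH = q_rxn / n = -41.98 kJ/mol

ΔH = -42.0 kJ/mol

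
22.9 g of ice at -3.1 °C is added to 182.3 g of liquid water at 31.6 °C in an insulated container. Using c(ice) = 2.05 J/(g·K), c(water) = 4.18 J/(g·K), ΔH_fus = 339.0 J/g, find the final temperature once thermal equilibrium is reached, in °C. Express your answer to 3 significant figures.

T_f = 18.9 °C

Heat to bring ice to 0 °C and melt it: q₁ = 22.9×2.05×3.1 + 22.9×339.0 = 7908.6 J
Heat the water can supply cooling to 0 °C: 182.3×4.18×31.6 = 24079.6 J > q₁, so all ice melts.
Energy balance: 182.3×4.18×(31.6 − T) = 7908.6 + 22.9×4.18×(T − 0)
762.014(31.6 − T) = 7908.6 + 95.722 T
24079.6 − 7908.6 = 857.736 T
T = 16171.0 / 857.736 = 18.85 °C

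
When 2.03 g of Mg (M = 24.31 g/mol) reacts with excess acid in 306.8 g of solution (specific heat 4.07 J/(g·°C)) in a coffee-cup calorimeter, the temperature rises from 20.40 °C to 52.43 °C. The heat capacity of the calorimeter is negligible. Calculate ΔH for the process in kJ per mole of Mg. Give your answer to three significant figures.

ΔH = -479 kJ/mol

|ΔT| = |52.43 − 20.40| = 32.03 °C
|q_surr| = (306.8 × 4.07) × 32.03 = 1248.676 × 32.03 = 40000 J
n(Mg) = 2.03 / 24.31 = 0.08350 mol
Temperature rose, so q_rxn = −|q_surr| = -40.00 kJ
ΔH = q_rxn / n = -479.0 kJ/mol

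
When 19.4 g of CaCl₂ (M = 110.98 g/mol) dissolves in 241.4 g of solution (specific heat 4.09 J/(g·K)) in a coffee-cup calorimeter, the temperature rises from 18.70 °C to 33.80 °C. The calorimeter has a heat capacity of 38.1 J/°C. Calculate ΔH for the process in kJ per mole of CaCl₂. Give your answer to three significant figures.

ΔH = -88.6 kJ/mol

|ΔT| = |33.80 − 18.70| = 15.10 °C
|q_surr| = (241.4 × 4.09 + 38.1) × 15.10 = 1025.426 × 15.10 = 15480 J
n(CaCl₂) = 19.4 / 110.98 = 0.1748 mol
Temperature rose, so q_rxn = −|q_surr| = -15.48 kJ
ΔH = q_rxn / n = -88.56 kJ/mol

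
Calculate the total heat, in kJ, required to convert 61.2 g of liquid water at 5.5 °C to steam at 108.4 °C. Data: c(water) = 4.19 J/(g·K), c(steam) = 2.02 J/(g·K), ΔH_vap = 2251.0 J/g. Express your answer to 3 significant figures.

q = 163 kJ

q1 (heat water 5.5→100.0 °C): 61.2 × 4.19 × 94.5 = 24232 J
q2 (vaporize at 100 °C): 61.2 × 2251.0 = 137761 J
q3 (heat steam 100.0→108.4 °C): 61.2 × 2.02 × 8.4 = 1038 J
Total: 24232 + 137761 + 1038 = 163031 J = 163 kJ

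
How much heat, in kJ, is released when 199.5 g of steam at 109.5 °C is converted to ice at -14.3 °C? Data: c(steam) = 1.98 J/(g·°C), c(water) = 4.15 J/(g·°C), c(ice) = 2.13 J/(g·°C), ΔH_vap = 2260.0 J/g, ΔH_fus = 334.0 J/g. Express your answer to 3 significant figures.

q1 (cool steam 109.5→100 °C): 199.5 × 1.98 × 9.5 = 3753 J
q2 (condense at 100 °C): 199.5 × 2260.0 = 450870 J
q3 (cool water 100→0 °C): 199.5 × 4.15 × 100.0 = 82793 J
q4 (freeze at 0 °C): 199.5 × 334.0 = 66633 J
q5 (cool ice 0→-14.3 °C): 199.5 × 2.13 × 14.3 = 6077 J
Total: 3753 + 450870 + 82793 + 66633 + 6077 = 610126 J = 610 kJ

q = 610 kJ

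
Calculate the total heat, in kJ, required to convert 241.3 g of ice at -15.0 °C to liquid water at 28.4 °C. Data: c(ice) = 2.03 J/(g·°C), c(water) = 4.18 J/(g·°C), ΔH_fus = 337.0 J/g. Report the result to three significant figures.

q1 (heat ice -15.0→0.0 °C): 241.3 × 2.03 × 15.0 = 7348 J
q2 (melt at 0 °C): 241.3 × 337.0 = 81318 J
q3 (heat water 0.0→28.4 °C): 241.3 × 4.18 × 28.4 = 28645 J
Total: 7348 + 81318 + 28645 = 117311 J = 117 kJ

q = 117 kJ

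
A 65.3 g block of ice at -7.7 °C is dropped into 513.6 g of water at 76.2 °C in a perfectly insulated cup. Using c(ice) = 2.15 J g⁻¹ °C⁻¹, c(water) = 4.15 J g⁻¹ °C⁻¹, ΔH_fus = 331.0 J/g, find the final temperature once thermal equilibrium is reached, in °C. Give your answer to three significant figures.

Heat to bring ice to 0 °C and melt it: q₁ = 65.3×2.15×7.7 + 65.3×331.0 = 22695 J
Heat the water can supply cooling to 0 °C: 513.6×4.15×76.2 = 162416 J > q₁, so all ice melts.
Energy balance: 513.6×4.15×(76.2 − T) = 22695 + 65.3×4.15×(T − 0)
2131.44(76.2 − T) = 22695 + 270.995 T
162416 − 22695 = 2402.435 T
T = 139721 / 2402.435 = 58.16 °C

T_f = 58.2 °C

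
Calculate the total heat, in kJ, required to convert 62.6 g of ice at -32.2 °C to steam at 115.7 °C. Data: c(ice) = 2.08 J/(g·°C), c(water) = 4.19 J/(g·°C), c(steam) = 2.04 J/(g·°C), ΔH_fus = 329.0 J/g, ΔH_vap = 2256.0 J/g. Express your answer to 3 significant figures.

q1 (heat ice -32.2→0.0 °C): 62.6 × 2.08 × 32.2 = 4193 J
q2 (melt at 0 °C): 62.6 × 329.0 = 20595 J
q3 (heat water 0.0→100.0 °C): 62.6 × 4.19 × 100.0 = 26229 J
q4 (vaporize at 100 °C): 62.6 × 2256.0 = 141226 J
q5 (heat steam 100.0→115.7 °C): 62.6 × 2.04 × 15.7 = 2005 J
Total: 4193 + 20595 + 26229 + 141226 + 2005 = 194248 J = 194 kJ

q = 194 kJ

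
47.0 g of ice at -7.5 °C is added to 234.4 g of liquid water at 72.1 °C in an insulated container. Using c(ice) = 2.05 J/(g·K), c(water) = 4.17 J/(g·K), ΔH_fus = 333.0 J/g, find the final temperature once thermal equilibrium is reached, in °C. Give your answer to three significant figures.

Heat to bring ice to 0 °C and melt it: q₁ = 47.0×2.05×7.5 + 47.0×333.0 = 16374 J
Heat the water can supply cooling to 0 °C: 234.4×4.17×72.1 = 70474.0 J > q₁, so all ice melts.
Energy balance: 234.4×4.17×(72.1 − T) = 16374 + 47.0×4.17×(T − 0)
977.448(72.1 − T) = 16374 + 195.99 T
70474.0 − 16374 = 1173.438 T
T = 54100.0 / 1173.438 = 46.10 °C

T_f = 46.1 °C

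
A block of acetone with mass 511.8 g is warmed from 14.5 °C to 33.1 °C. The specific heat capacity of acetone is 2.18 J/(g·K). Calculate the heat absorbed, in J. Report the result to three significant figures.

q = m c ΔT = 511.8 × 2.18 × (33.1 − 14.5)
q = 511.8 × 2.18 × 18.6 = 20750 J

q = 20800 J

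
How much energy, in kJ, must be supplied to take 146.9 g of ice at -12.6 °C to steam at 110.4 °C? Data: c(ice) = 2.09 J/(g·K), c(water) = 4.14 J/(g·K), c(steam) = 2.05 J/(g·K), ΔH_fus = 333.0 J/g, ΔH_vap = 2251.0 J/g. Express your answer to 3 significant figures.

q1 (heat ice -12.6→0.0 °C): 146.9 × 2.09 × 12.6 = 3868 J
q2 (melt at 0 °C): 146.9 × 333.0 = 48918 J
q3 (heat water 0.0→100.0 °C): 146.9 × 4.14 × 100.0 = 60817 J
q4 (vaporize at 100 °C): 146.9 × 2251.0 = 330672 J
q5 (heat steam 100.0→110.4 °C): 146.9 × 2.05 × 10.4 = 3132 J
Total: 3868 + 48918 + 60817 + 330672 + 3132 = 447407 J = 447 kJ

q = 447 kJ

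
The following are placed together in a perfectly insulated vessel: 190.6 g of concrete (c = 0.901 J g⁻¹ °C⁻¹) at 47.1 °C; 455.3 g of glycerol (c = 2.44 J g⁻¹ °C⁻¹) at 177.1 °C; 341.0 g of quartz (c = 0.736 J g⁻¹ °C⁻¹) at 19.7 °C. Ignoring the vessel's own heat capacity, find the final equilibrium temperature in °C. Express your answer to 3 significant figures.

Σ mᵢcᵢ(T − Tᵢ) = 0  ⇒  T = Σ mᵢcᵢTᵢ / Σ mᵢcᵢ
Σ mᵢcᵢ = 190.6×0.901 + 455.3×2.44 + 341.0×0.736 = 1533.6386
Σ mᵢcᵢTᵢ = 171.7306×47.1 + 1110.932×177.1 + 250.976×19.7 = 209780
T = 209780 / 1533.6386 = 136.8 °C

T_f = 137 °C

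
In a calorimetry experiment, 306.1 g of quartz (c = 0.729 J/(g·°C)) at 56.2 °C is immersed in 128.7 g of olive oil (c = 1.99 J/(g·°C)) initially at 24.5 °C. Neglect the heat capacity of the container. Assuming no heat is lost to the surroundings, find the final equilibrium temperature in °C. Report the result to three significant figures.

T_f = 39.3 °C

Heat lost by quartz = heat gained by olive oil.
(306.1)(0.729)(56.2 − T) = (128.7)(1.99)(T − 24.5)
223.1469 (56.2 − T) = 256.113 (T − 24.5)
12541 − 223.1469 T = 256.113 T − 6274.8
18815.8 = 479.2599 T
T = 39.26 °C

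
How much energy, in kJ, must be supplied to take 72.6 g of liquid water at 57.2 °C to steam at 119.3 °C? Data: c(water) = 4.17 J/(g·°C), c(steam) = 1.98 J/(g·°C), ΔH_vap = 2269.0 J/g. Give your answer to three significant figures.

q1 (heat water 57.2→100.0 °C): 72.6 × 4.17 × 42.8 = 12957 J
q2 (vaporize at 100 °C): 72.6 × 2269.0 = 164729 J
q3 (heat steam 100.0→119.3 °C): 72.6 × 1.98 × 19.3 = 2774 J
Total: 12957 + 164729 + 2774 = 180460 J = 180 kJ

q = 180 kJ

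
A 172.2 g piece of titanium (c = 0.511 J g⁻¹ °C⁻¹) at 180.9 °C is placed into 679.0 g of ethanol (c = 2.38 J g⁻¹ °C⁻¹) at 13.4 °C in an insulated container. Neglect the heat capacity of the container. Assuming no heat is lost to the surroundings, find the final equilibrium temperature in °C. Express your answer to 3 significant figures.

Heat lost by titanium = heat gained by ethanol.
(172.2)(0.511)(180.9 − T) = (679.0)(2.38)(T − 13.4)
87.9942 (180.9 − T) = 1616.02 (T − 13.4)
15918 − 87.9942 T = 1616.02 T − 21655
37573 = 1704.0142 T
T = 22.0497 °C

T_f = 22.0 °C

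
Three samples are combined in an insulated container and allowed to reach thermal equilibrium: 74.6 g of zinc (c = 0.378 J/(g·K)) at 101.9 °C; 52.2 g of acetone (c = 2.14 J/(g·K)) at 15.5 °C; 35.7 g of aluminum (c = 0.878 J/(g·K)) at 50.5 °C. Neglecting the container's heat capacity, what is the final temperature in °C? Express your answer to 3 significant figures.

Σ mᵢcᵢ(T − Tᵢ) = 0  ⇒  T = Σ mᵢcᵢTᵢ / Σ mᵢcᵢ
Σ mᵢcᵢ = 74.6×0.378 + 52.2×2.14 + 35.7×0.878 = 171.2514
Σ mᵢcᵢTᵢ = 28.1988×101.9 + 111.708×15.5 + 31.3446×50.5 = 6187.8
T = 6187.8 / 171.2514 = 36.13 °C

T_f = 36.1 °C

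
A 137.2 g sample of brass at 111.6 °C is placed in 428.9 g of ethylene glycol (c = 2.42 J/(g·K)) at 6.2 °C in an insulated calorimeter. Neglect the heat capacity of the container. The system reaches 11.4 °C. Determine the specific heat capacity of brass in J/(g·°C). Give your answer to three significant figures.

c = 0.393 J/(g·°C)

q_gained = (428.9 × 2.42) × (11.4 − 6.2) = 5397 J
q_lost = 137.2 × c × (111.6 − 11.4) = 13747.44 c
Set equal: c = 5397 / 13747.44 = 0.393 J/(g·°C)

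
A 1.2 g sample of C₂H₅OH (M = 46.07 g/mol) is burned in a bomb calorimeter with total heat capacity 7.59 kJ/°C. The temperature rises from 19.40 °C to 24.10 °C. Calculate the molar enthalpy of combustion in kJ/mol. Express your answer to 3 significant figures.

ΔH = -1370 kJ/mol

ΔT = 24.10 − 19.40 = 4.70 °C
q_cal = C_cal × ΔT = 7.59 × 4.70 = 35.673 kJ
n = 1.2 / 46.07 = 0.02605 mol
q_rxn = −q_cal = -35.673 kJ
ΔH = -35.673 / 0.02605 = -1369 kJ/mol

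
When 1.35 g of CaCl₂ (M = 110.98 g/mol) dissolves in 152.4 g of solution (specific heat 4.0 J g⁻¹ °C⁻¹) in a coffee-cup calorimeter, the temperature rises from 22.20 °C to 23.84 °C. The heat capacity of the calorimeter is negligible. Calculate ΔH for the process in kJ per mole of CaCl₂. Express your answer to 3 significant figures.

ΔH = -82.2 kJ/mol

|ΔT| = |23.84 − 22.20| = 1.64 °C
|q_surr| = (152.4 × 4.0) × 1.64 = 609.6 × 1.64 = 999.7 J
n(CaCl₂) = 1.35 / 110.98 = 0.01216 mol
Temperature rose, so q_rxn = −|q_surr| = -0.9997 kJ
ΔH = q_rxn / n = -82.21 kJ/mol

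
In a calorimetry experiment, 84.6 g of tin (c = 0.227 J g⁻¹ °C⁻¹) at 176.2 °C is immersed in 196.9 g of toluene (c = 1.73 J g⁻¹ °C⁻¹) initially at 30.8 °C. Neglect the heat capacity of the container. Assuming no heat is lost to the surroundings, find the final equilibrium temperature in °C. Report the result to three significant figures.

T_f = 38.6 °C

Heat lost by tin = heat gained by toluene.
(84.6)(0.227)(176.2 − T) = (196.9)(1.73)(T − 30.8)
19.2042 (176.2 − T) = 340.637 (T − 30.8)
3383.8 − 19.2042 T = 340.637 T − 10492
13875.8 = 359.8412 T
T = 38.56 °C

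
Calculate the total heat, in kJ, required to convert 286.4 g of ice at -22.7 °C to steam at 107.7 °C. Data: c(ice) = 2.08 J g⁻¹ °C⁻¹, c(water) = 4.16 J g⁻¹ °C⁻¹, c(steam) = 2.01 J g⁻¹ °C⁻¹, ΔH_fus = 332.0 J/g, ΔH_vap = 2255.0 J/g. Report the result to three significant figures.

q = 878 kJ

q1 (heat ice -22.7→0.0 °C): 286.4 × 2.08 × 22.7 = 13523 J
q2 (melt at 0 °C): 286.4 × 332.0 = 95085 J
q3 (heat water 0.0→100.0 °C): 286.4 × 4.16 × 100.0 = 119142 J
q4 (vaporize at 100 °C): 286.4 × 2255.0 = 645832 J
q5 (heat steam 100.0→107.7 °C): 286.4 × 2.01 × 7.7 = 4433 J
Total: 13523 + 95085 + 119142 + 645832 + 4433 = 878015 J = 878 kJ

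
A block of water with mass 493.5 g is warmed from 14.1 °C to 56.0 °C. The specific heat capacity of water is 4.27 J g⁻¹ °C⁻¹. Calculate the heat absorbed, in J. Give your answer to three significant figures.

q = 88300 J

q = m c ΔT = 493.5 × 4.27 × (56.0 − 14.1)
q = 493.5 × 4.27 × 41.9 = 88290 J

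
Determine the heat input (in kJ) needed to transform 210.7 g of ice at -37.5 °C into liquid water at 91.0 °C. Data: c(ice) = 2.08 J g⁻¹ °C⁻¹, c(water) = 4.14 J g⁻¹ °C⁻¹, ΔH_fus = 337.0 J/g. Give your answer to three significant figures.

q = 167 kJ

q1 (heat ice -37.5→0.0 °C): 210.7 × 2.08 × 37.5 = 16435 J
q2 (melt at 0 °C): 210.7 × 337.0 = 71006 J
q3 (heat water 0.0→91.0 °C): 210.7 × 4.14 × 91.0 = 79379 J
Total: 16435 + 71006 + 79379 = 166820 J = 167 kJ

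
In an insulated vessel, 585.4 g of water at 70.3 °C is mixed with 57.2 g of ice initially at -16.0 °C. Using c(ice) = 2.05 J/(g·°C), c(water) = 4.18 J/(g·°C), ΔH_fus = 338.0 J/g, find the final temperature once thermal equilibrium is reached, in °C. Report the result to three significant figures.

Heat to bring ice to 0 °C and melt it: q₁ = 57.2×2.05×16.0 + 57.2×338.0 = 21210 J
Heat the water can supply cooling to 0 °C: 585.4×4.18×70.3 = 172022 J > q₁, so all ice melts.
Energy balance: 585.4×4.18×(70.3 − T) = 21210 + 57.2×4.18×(T − 0)
2446.972(70.3 − T) = 21210 + 239.096 T
172022 − 21210 = 2686.068 T
T = 150812 / 2686.068 = 56.146 °C

T_f = 56.1 °C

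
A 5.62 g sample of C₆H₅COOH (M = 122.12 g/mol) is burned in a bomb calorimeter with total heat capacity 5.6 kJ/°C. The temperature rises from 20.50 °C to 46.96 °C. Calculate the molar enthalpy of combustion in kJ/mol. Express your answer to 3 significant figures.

ΔH = -3220 kJ/mol

ΔT = 46.96 − 20.50 = 26.46 °C
q_cal = C_cal × ΔT = 5.6 × 26.46 = 148.176 kJ
n = 5.62 / 122.12 = 0.04602 mol
q_rxn = −q_cal = -148.176 kJ
ΔH = -148.176 / 0.04602 = -3220 kJ/mol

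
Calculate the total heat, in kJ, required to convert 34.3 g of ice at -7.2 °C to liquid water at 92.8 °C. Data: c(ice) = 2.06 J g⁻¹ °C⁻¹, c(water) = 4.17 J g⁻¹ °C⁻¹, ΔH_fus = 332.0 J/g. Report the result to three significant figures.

q = 25.2 kJ

q1 (heat ice -7.2→0.0 °C): 34.3 × 2.06 × 7.2 = 509 J
q2 (melt at 0 °C): 34.3 × 332.0 = 11388 J
q3 (heat water 0.0→92.8 °C): 34.3 × 4.17 × 92.8 = 13273 J
Total: 509 + 11388 + 13273 = 25170 J = 25.2 kJ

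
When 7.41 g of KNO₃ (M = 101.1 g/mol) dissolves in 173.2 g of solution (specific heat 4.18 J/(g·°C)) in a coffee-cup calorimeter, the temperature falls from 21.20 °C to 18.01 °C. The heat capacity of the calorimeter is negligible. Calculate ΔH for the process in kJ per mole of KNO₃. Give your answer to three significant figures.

|ΔT| = |18.01 − 21.20| = 3.19 °C
|q_surr| = (173.2 × 4.18) × 3.19 = 723.976 × 3.19 = 2309 J
n(KNO₃) = 7.41 / 101.1 = 0.07329 mol
Temperature fell, so q_rxn = +|q_surr| = 2.309 kJ
ΔH = q_rxn / n = 31.50 kJ/mol

ΔH = 31.5 kJ/mol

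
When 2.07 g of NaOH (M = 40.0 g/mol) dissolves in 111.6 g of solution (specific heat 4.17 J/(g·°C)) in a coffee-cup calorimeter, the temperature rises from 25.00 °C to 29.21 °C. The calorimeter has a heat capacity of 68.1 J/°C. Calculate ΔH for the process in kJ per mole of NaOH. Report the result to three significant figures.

|ΔT| = |29.21 − 25.00| = 4.21 °C
|q_surr| = (111.6 × 4.17 + 68.1) × 4.21 = 533.472 × 4.21 = 2246 J
n(NaOH) = 2.07 / 40.0 = 0.05175 mol
Temperature rose, so q_rxn = −|q_surr| = -2.246 kJ
ΔH = q_rxn / n = -43.40 kJ/mol

ΔH = -43.4 kJ/mol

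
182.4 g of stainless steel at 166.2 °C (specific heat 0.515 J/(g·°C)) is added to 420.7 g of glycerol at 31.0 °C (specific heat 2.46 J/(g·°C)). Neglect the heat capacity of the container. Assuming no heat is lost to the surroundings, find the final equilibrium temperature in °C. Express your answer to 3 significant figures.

Heat lost by stainless steel = heat gained by glycerol.
(182.4)(0.515)(166.2 − T) = (420.7)(2.46)(T − 31.0)
93.936 (166.2 − T) = 1034.922 (T − 31.0)
15612 − 93.936 T = 1034.922 T − 32083
47695 = 1128.858 T
T = 42.25 °C

T_f = 42.3 °C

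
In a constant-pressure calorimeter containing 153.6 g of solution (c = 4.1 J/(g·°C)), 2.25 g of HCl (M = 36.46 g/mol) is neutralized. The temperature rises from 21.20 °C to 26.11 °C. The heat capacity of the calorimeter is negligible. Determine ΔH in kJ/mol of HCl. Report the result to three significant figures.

ΔH = -50.1 kJ/mol

|ΔT| = |26.11 − 21.20| = 4.91 °C
|q_surr| = (153.6 × 4.1) × 4.91 = 629.76 × 4.91 = 3092 J
n(HCl) = 2.25 / 36.46 = 0.06171 mol
Temperature rose, so q_rxn = −|q_surr| = -3.092 kJ
ΔH = q_rxn / n = -50.11 kJ/mol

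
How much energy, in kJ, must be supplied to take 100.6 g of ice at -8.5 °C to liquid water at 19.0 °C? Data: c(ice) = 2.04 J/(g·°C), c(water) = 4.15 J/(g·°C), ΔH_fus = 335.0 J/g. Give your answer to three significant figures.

q1 (heat ice -8.5→0.0 °C): 100.6 × 2.04 × 8.5 = 1744 J
q2 (melt at 0 °C): 100.6 × 335.0 = 33701 J
q3 (heat water 0.0→19.0 °C): 100.6 × 4.15 × 19.0 = 7932 J
Total: 1744 + 33701 + 7932 = 43377 J = 43.4 kJ

q = 43.4 kJ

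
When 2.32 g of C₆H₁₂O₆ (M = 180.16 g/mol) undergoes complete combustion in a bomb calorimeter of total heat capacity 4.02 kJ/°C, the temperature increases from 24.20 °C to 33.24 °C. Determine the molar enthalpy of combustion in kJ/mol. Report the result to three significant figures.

ΔT = 33.24 − 24.20 = 9.04 °C
q_cal = C_cal × ΔT = 4.02 × 9.04 = 36.3408 kJ
n = 2.32 / 180.16 = 0.01288 mol
q_rxn = −q_cal = -36.3408 kJ
ΔH = -36.3408 / 0.01288 = -2821 kJ/mol

ΔH = -2820 kJ/mol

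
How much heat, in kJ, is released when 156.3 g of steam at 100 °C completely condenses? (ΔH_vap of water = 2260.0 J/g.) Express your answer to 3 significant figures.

q = m × ΔH_vap = 156.3 × 2260.0 = 353200 J = 353 kJ

q = 353 kJ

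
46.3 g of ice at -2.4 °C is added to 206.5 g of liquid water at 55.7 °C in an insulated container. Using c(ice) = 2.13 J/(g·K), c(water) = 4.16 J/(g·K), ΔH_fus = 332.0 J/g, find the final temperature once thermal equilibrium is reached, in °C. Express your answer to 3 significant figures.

T_f = 30.7 °C

Heat to bring ice to 0 °C and melt it: q₁ = 46.3×2.13×2.4 + 46.3×332.0 = 15608 J
Heat the water can supply cooling to 0 °C: 206.5×4.16×55.7 = 47848.5 J > q₁, so all ice melts.
Energy balance: 206.5×4.16×(55.7 − T) = 15608 + 46.3×4.16×(T − 0)
859.04(55.7 − T) = 15608 + 192.608 T
47848.5 − 15608 = 1051.648 T
T = 32240.5 / 1051.648 = 30.66 °C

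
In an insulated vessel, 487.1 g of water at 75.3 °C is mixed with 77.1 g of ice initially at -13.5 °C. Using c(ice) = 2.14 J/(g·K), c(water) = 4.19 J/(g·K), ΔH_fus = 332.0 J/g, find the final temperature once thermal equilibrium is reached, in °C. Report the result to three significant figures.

Heat to bring ice to 0 °C and melt it: q₁ = 77.1×2.14×13.5 + 77.1×332.0 = 27825 J
Heat the water can supply cooling to 0 °C: 487.1×4.19×75.3 = 153683 J > q₁, so all ice melts.
Energy balance: 487.1×4.19×(75.3 − T) = 27825 + 77.1×4.19×(T − 0)
2040.949(75.3 − T) = 27825 + 323.049 T
153683 − 27825 = 2363.998 T
T = 125858 / 2363.998 = 53.24 °C

T_f = 53.2 °C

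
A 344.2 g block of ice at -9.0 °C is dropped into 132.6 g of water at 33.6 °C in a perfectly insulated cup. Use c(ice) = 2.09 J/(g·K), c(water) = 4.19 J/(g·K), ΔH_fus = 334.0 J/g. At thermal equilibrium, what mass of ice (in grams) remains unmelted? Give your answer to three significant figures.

Heat to warm all ice to 0 °C: 344.2×2.09×9.0 = 6474.4 J
Heat released by water cooling to 0 °C: 132.6×4.19×33.6 = 18668 J
18668 J < 6474.4 + 344.2×334.0 = 121437.2 J, so not all ice melts; final T = 0 °C.
Heat left for melting: 18668 − 6474.4 = 12193.6 J
Mass melted = 12193.6 / 334.0 = 36.51 g
Ice remaining = 344.2 − 36.51 = 307.69 g

m_ice remaining = 308 g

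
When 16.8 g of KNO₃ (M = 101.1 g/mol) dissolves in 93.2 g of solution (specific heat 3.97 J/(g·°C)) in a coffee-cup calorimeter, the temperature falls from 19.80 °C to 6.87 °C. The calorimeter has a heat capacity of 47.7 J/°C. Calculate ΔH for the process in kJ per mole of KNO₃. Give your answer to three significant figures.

|ΔT| = |6.87 − 19.80| = 12.93 °C
|q_surr| = (93.2 × 3.97 + 47.7) × 12.93 = 417.704 × 12.93 = 5401 J
n(KNO₃) = 16.8 / 101.1 = 0.1662 mol
Temperature fell, so q_rxn = +|q_surr| = 5.401 kJ
ΔH = q_rxn / n = 32.50 kJ/mol

ΔH = 32.5 kJ/mol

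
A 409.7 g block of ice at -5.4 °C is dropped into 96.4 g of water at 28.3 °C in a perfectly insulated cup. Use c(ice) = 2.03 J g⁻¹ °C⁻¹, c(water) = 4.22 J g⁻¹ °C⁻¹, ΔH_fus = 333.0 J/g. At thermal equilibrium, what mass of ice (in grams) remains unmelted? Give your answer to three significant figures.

Heat to warm all ice to 0 °C: 409.7×2.03×5.4 = 4491.1 J
Heat released by water cooling to 0 °C: 96.4×4.22×28.3 = 11513 J
11513 J < 4491.1 + 409.7×333.0 = 140921.2 J, so not all ice melts; final T = 0 °C.
Heat left for melting: 11513 − 4491.1 = 7021.9 J
Mass melted = 7021.9 / 333.0 = 21.09 g
Ice remaining = 409.7 − 21.09 = 388.61 g

m_ice remaining = 389 g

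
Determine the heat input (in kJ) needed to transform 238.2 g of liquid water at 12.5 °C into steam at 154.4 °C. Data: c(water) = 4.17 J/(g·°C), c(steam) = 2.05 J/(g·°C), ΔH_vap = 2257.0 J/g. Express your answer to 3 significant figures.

q1 (heat water 12.5→100.0 °C): 238.2 × 4.17 × 87.5 = 86913 J
q2 (vaporize at 100 °C): 238.2 × 2257.0 = 537617 J
q3 (heat steam 100.0→154.4 °C): 238.2 × 2.05 × 54.4 = 26564 J
Total: 86913 + 537617 + 26564 = 651094 J = 651 kJ

q = 651 kJ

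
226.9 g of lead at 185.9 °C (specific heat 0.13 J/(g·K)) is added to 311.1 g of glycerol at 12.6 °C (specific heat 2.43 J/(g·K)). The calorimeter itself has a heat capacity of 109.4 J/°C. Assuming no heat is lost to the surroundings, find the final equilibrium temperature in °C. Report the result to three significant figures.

T_f = 18.3 °C

Heat lost by lead = heat gained by glycerol + calorimeter.
(226.9)(0.13)(185.9 − T) = [(311.1)(2.43) + 109.4](T − 12.6)
29.497 (185.9 − T) = 865.373 (T − 12.6)
5483.5 − 29.497 T = 865.373 T − 10904
16387.5 = 894.870 T
T = 18.31 °C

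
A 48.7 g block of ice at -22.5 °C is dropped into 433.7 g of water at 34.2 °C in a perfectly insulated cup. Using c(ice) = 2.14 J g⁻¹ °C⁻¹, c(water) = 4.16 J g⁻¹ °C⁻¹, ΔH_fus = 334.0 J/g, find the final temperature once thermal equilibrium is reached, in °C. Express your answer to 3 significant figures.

T_f = 21.5 °C

Heat to bring ice to 0 °C and melt it: q₁ = 48.7×2.14×22.5 + 48.7×334.0 = 18611 J
Heat the water can supply cooling to 0 °C: 433.7×4.16×34.2 = 61703.4 J > q₁, so all ice melts.
Energy balance: 433.7×4.16×(34.2 − T) = 18611 + 48.7×4.16×(T − 0)
1804.192(34.2 − T) = 18611 + 202.592 T
61703.4 − 18611 = 2006.784 T
T = 43092.4 / 2006.784 = 21.47 °C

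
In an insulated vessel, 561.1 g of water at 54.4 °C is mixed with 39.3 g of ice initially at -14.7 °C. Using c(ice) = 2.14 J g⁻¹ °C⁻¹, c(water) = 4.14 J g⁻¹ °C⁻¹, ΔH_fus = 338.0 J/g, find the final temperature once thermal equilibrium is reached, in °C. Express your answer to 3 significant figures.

Heat to bring ice to 0 °C and melt it: q₁ = 39.3×2.14×14.7 + 39.3×338.0 = 14520 J
Heat the water can supply cooling to 0 °C: 561.1×4.14×54.4 = 126369 J > q₁, so all ice melts.
Energy balance: 561.1×4.14×(54.4 − T) = 14520 + 39.3×4.14×(T − 0)
2322.954(54.4 − T) = 14520 + 162.702 T
126369 − 14520 = 2485.656 T
T = 111849 / 2485.656 = 45.00 °C

T_f = 45.0 °C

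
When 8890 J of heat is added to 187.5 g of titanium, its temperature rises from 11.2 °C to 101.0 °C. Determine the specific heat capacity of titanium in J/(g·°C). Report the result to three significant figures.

c = q / (m ΔT) = 8890 / (187.5 × 89.8)
c = 8890 / 16837.5 = 0.528 J/(g·°C)

c = 0.528 J/(g·°C)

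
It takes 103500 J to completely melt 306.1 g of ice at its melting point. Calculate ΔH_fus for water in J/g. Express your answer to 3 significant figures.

ΔH_fus = q / m = 103500 / 306.1 = 338 J/g

ΔH_fus = 338 J/g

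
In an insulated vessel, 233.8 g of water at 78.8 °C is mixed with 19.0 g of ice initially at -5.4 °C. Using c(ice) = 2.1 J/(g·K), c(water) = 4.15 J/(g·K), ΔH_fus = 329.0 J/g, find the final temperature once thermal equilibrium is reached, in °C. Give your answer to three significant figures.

Heat to bring ice to 0 °C and melt it: q₁ = 19.0×2.1×5.4 + 19.0×329.0 = 6466.5 J
Heat the water can supply cooling to 0 °C: 233.8×4.15×78.8 = 76457.3 J > q₁, so all ice melts.
Energy balance: 233.8×4.15×(78.8 − T) = 6466.5 + 19.0×4.15×(T − 0)
970.27(78.8 − T) = 6466.5 + 78.85 T
76457.3 − 6466.5 = 1049.12 T
T = 69990.8 / 1049.12 = 66.71 °C

T_f = 66.7 °C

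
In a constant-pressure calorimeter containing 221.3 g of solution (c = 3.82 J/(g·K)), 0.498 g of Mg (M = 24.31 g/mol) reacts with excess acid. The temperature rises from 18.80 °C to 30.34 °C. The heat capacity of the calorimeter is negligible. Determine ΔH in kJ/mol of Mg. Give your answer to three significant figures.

ΔH = -476 kJ/mol

|ΔT| = |30.34 − 18.80| = 11.54 °C
|q_surr| = (221.3 × 3.82) × 11.54 = 845.366 × 11.54 = 9756 J
n(Mg) = 0.498 / 24.31 = 0.02049 mol
Temperature rose, so q_rxn = −|q_surr| = -9.756 kJ
ΔH = q_rxn / n = -476.1 kJ/mol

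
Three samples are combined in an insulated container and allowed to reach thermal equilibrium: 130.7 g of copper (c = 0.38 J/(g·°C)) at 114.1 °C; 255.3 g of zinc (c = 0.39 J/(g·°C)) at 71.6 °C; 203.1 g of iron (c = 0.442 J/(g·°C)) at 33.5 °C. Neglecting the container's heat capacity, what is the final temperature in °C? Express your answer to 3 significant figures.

T_f = 66.1 °C

Σ mᵢcᵢ(T − Tᵢ) = 0  ⇒  T = Σ mᵢcᵢTᵢ / Σ mᵢcᵢ
Σ mᵢcᵢ = 130.7×0.38 + 255.3×0.39 + 203.1×0.442 = 239.0032
Σ mᵢcᵢTᵢ = 49.666×114.1 + 99.567×71.6 + 89.7702×33.5 = 15803
T = 15803 / 239.0032 = 66.12 °C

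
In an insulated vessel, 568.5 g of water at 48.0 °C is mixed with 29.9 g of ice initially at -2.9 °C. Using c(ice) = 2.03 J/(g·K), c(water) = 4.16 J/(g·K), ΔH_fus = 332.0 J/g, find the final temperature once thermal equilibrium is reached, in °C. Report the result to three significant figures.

Heat to bring ice to 0 °C and melt it: q₁ = 29.9×2.03×2.9 + 29.9×332.0 = 10103 J
Heat the water can supply cooling to 0 °C: 568.5×4.16×48.0 = 113518 J > q₁, so all ice melts.
Energy balance: 568.5×4.16×(48.0 − T) = 10103 + 29.9×4.16×(T − 0)
2364.96(48.0 − T) = 10103 + 124.384 T
113518 − 10103 = 2489.344 T
T = 103415 / 2489.344 = 41.54 °C

T_f = 41.5 °C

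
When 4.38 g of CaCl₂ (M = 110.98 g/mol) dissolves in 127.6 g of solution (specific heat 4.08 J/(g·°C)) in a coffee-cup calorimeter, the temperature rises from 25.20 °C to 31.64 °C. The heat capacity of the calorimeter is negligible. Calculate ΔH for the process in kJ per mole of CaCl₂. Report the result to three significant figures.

|ΔT| = |31.64 − 25.20| = 6.44 °C
|q_surr| = (127.6 × 4.08) × 6.44 = 520.608 × 6.44 = 3353 J
n(CaCl₂) = 4.38 / 110.98 = 0.03947 mol
Temperature rose, so q_rxn = −|q_surr| = -3.353 kJ
ΔH = q_rxn / n = -84.95 kJ/mol

ΔH = -85.0 kJ/mol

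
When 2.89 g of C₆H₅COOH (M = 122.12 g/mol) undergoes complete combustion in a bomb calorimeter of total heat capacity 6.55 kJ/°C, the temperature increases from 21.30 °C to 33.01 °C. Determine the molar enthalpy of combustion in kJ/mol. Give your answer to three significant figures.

ΔH = -3240 kJ/mol

ΔT = 33.01 − 21.30 = 11.71 °C
q_cal = C_cal × ΔT = 6.55 × 11.71 = 76.7005 kJ
n = 2.89 / 122.12 = 0.02367 mol
q_rxn = −q_cal = -76.7005 kJ
ΔH = -76.7005 / 0.02367 = -3240 kJ/mol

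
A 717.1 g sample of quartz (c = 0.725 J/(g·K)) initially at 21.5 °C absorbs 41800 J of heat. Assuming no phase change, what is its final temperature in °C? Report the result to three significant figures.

T_f = 102 °C

ΔT = q / (m c) = 41800 / (717.1 × 0.725) = 80.40 °C
T_f = 21.5 + 80.40 = 101.90 °C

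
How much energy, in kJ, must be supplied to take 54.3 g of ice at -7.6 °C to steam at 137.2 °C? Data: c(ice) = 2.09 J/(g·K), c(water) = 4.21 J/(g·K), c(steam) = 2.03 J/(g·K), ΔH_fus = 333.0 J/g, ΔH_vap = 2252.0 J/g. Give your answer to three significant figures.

q = 168 kJ

q1 (heat ice -7.6→0.0 °C): 54.3 × 2.09 × 7.6 = 863 J
q2 (melt at 0 °C): 54.3 × 333.0 = 18082 J
q3 (heat water 0.0→100.0 °C): 54.3 × 4.21 × 100.0 = 22860 J
q4 (vaporize at 100 °C): 54.3 × 2252.0 = 122284 J
q5 (heat steam 100.0→137.2 °C): 54.3 × 2.03 × 37.2 = 4101 J
Total: 863 + 18082 + 22860 + 122284 + 4101 = 168190 J = 168 kJ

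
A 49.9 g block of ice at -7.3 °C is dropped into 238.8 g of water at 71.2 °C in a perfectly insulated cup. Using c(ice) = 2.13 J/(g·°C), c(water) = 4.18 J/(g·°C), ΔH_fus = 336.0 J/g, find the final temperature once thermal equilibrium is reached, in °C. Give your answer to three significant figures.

T_f = 44.4 °C

Heat to bring ice to 0 °C and melt it: q₁ = 49.9×2.13×7.3 + 49.9×336.0 = 17542 J
Heat the water can supply cooling to 0 °C: 238.8×4.18×71.2 = 71070.7 J > q₁, so all ice melts.
Energy balance: 238.8×4.18×(71.2 − T) = 17542 + 49.9×4.18×(T − 0)
998.184(71.2 − T) = 17542 + 208.582 T
71070.7 − 17542 = 1206.766 T
T = 53528.7 / 1206.766 = 44.36 °C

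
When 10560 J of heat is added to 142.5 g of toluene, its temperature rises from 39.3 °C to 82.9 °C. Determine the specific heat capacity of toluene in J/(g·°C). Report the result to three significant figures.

c = q / (m ΔT) = 10560 / (142.5 × 43.6)
c = 10560 / 6213 = 1.70 J/(g·°C)

c = 1.70 J/(g·°C)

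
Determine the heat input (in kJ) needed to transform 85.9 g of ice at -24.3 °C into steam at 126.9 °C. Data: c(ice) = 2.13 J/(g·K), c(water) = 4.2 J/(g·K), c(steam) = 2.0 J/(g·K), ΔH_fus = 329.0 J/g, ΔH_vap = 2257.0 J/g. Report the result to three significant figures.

q = 267 kJ

q1 (heat ice -24.3→0.0 °C): 85.9 × 2.13 × 24.3 = 4446 J
q2 (melt at 0 °C): 85.9 × 329.0 = 28261 J
q3 (heat water 0.0→100.0 °C): 85.9 × 4.2 × 100.0 = 36078 J
q4 (vaporize at 100 °C): 85.9 × 2257.0 = 193876 J
q5 (heat steam 100.0→126.9 °C): 85.9 × 2.0 × 26.9 = 4621 J
Total: 4446 + 28261 + 36078 + 193876 + 4621 = 267282 J = 267 kJ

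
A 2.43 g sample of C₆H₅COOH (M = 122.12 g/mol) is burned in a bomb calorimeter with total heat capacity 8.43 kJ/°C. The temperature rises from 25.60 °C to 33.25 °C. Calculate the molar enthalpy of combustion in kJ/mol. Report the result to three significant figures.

ΔT = 33.25 − 25.60 = 7.65 °C
q_cal = C_cal × ΔT = 8.43 × 7.65 = 64.4895 kJ
n = 2.43 / 122.12 = 0.01990 mol
q_rxn = −q_cal = -64.4895 kJ
ΔH = -64.4895 / 0.01990 = -3241 kJ/mol

ΔH = -3240 kJ/mol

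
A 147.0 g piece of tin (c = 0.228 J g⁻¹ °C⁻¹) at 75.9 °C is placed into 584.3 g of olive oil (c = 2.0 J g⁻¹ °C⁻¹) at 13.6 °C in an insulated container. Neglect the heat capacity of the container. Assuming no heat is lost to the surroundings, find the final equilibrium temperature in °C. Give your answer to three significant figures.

Heat lost by tin = heat gained by olive oil.
(147.0)(0.228)(75.9 − T) = (584.3)(2.0)(T − 13.6)
33.516 (75.9 − T) = 1168.6 (T − 13.6)
2543.9 − 33.516 T = 1168.6 T − 15893
18436.9 = 1202.116 T
T = 15.34 °C

T_f = 15.3 °C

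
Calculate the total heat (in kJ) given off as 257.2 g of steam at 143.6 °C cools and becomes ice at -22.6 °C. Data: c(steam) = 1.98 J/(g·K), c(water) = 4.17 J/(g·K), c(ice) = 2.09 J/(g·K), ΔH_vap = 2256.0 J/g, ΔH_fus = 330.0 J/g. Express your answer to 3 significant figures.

q = 807 kJ

q1 (cool steam 143.6→100 °C): 257.2 × 1.98 × 43.6 = 22204 J
q2 (condense at 100 °C): 257.2 × 2256.0 = 580243 J
q3 (cool water 100→0 °C): 257.2 × 4.17 × 100.0 = 107252 J
q4 (freeze at 0 °C): 257.2 × 330.0 = 84876 J
q5 (cool ice 0→-22.6 °C): 257.2 × 2.09 × 22.6 = 12149 J
Total: 22204 + 580243 + 107252 + 84876 + 12149 = 806724 J = 807 kJ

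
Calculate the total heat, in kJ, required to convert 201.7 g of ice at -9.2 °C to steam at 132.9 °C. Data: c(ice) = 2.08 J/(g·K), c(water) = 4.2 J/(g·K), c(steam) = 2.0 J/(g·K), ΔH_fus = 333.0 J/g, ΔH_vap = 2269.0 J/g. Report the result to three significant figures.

q1 (heat ice -9.2→0.0 °C): 201.7 × 2.08 × 9.2 = 3860 J
q2 (melt at 0 °C): 201.7 × 333.0 = 67166 J
q3 (heat water 0.0→100.0 °C): 201.7 × 4.2 × 100.0 = 84714 J
q4 (vaporize at 100 °C): 201.7 × 2269.0 = 457657 J
q5 (heat steam 100.0→132.9 °C): 201.7 × 2.0 × 32.9 = 13272 J
Total: 3860 + 67166 + 84714 + 457657 + 13272 = 626669 J = 627 kJ

q = 627 kJ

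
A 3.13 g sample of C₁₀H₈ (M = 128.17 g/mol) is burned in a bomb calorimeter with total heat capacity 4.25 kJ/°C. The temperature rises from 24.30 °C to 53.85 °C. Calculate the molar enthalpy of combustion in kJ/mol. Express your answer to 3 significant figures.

ΔH = -5140 kJ/mol

ΔT = 53.85 − 24.30 = 29.55 °C
q_cal = C_cal × ΔT = 4.25 × 29.55 = 125.5875 kJ
n = 3.13 / 128.17 = 0.02442 mol
q_rxn = −q_cal = -125.5875 kJ
ΔH = -125.5875 / 0.02442 = -5143 kJ/mol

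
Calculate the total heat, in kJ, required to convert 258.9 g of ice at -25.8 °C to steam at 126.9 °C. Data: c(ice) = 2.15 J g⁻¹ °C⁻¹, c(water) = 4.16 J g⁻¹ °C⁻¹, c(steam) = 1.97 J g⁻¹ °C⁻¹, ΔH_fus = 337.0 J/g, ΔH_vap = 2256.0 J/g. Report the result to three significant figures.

q = 807 kJ

q1 (heat ice -25.8→0.0 °C): 258.9 × 2.15 × 25.8 = 14361 J
q2 (melt at 0 °C): 258.9 × 337.0 = 87249 J
q3 (heat water 0.0→100.0 °C): 258.9 × 4.16 × 100.0 = 107702 J
q4 (vaporize at 100 °C): 258.9 × 2256.0 = 584078 J
q5 (heat steam 100.0→126.9 °C): 258.9 × 1.97 × 26.9 = 13720 J
Total: 14361 + 87249 + 107702 + 584078 + 13720 = 807110 J = 807 kJ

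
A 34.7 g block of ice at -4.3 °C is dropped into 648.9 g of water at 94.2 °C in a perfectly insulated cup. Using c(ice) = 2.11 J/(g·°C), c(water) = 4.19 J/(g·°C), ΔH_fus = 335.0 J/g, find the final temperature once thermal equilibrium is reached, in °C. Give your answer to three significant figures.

T_f = 85.2 °C

Heat to bring ice to 0 °C and melt it: q₁ = 34.7×2.11×4.3 + 34.7×335.0 = 11939.3 J
Heat the water can supply cooling to 0 °C: 648.9×4.19×94.2 = 256119.5 J > q₁, so all ice melts.
Energy balance: 648.9×4.19×(94.2 − T) = 11939.3 + 34.7×4.19×(T − 0)
2718.891(94.2 − T) = 11939.3 + 145.393 T
256119.5 − 11939.3 = 2864.284 T
T = 244180.2 / 2864.284 = 85.249996 °C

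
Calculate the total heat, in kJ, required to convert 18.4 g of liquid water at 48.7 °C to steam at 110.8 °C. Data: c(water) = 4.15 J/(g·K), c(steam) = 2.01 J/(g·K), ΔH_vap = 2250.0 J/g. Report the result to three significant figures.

q1 (heat water 48.7→100.0 °C): 18.4 × 4.15 × 51.3 = 3917 J
q2 (vaporize at 100 °C): 18.4 × 2250.0 = 41400 J
q3 (heat steam 100.0→110.8 °C): 18.4 × 2.01 × 10.8 = 399 J
Total: 3917 + 41400 + 399 = 45716 J = 45.7 kJ

q = 45.7 kJ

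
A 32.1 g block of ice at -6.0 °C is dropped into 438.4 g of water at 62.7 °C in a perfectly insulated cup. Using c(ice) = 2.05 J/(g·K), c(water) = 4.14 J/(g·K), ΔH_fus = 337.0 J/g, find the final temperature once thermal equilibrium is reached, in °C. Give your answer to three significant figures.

T_f = 52.7 °C

Heat to bring ice to 0 °C and melt it: q₁ = 32.1×2.05×6.0 + 32.1×337.0 = 11213 J
Heat the water can supply cooling to 0 °C: 438.4×4.14×62.7 = 113799 J > q₁, so all ice melts.
Energy balance: 438.4×4.14×(62.7 − T) = 11213 + 32.1×4.14×(T − 0)
1814.976(62.7 − T) = 11213 + 132.894 T
113799 − 11213 = 1947.870 T
T = 102586 / 1947.870 = 52.67 °C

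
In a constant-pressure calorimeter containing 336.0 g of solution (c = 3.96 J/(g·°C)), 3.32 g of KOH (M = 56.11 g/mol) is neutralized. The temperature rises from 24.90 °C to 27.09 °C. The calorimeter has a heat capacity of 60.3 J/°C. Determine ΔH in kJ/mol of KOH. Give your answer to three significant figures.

|ΔT| = |27.09 − 24.90| = 2.19 °C
|q_surr| = (336.0 × 3.96 + 60.3) × 2.19 = 1390.86 × 2.19 = 3046 J
n(KOH) = 3.32 / 56.11 = 0.05917 mol
Temperature rose, so q_rxn = −|q_surr| = -3.046 kJ
ΔH = q_rxn / n = -51.48 kJ/mol

ΔH = -51.5 kJ/mol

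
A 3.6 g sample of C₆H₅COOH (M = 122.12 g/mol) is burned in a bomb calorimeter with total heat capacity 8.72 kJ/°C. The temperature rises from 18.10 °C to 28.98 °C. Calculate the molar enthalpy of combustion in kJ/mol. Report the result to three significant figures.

ΔT = 28.98 − 18.10 = 10.88 °C
q_cal = C_cal × ΔT = 8.72 × 10.88 = 94.8736 kJ
n = 3.6 / 122.12 = 0.02948 mol
q_rxn = −q_cal = -94.8736 kJ
ΔH = -94.8736 / 0.02948 = -3218 kJ/mol

ΔH = -3220 kJ/mol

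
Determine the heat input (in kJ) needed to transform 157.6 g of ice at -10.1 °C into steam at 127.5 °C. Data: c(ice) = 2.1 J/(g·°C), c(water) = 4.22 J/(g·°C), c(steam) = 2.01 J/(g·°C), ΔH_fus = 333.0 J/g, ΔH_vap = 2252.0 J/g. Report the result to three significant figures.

q1 (heat ice -10.1→0.0 °C): 157.6 × 2.1 × 10.1 = 3343 J
q2 (melt at 0 °C): 157.6 × 333.0 = 52481 J
q3 (heat water 0.0→100.0 °C): 157.6 × 4.22 × 100.0 = 66507 J
q4 (vaporize at 100 °C): 157.6 × 2252.0 = 354915 J
q5 (heat steam 100.0→127.5 °C): 157.6 × 2.01 × 27.5 = 8711 J
Total: 3343 + 52481 + 66507 + 354915 + 8711 = 485957 J = 486 kJ

q = 486 kJ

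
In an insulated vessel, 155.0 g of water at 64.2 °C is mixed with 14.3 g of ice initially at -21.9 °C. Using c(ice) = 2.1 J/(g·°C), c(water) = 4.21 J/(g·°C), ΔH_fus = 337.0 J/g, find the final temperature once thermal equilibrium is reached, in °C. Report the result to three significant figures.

Heat to bring ice to 0 °C and melt it: q₁ = 14.3×2.1×21.9 + 14.3×337.0 = 5476.8 J
Heat the water can supply cooling to 0 °C: 155.0×4.21×64.2 = 41893.7 J > q₁, so all ice melts.
Energy balance: 155.0×4.21×(64.2 − T) = 5476.8 + 14.3×4.21×(T − 0)
652.55(64.2 − T) = 5476.8 + 60.203 T
41893.7 − 5476.8 = 712.753 T
T = 36416.9 / 712.753 = 51.09 °C

T_f = 51.1 °C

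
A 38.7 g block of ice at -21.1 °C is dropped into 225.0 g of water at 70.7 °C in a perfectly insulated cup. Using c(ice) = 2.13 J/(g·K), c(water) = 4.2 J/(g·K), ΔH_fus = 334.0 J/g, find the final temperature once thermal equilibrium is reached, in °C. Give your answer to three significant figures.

T_f = 47.1 °C

Heat to bring ice to 0 °C and melt it: q₁ = 38.7×2.13×21.1 + 38.7×334.0 = 14665 J
Heat the water can supply cooling to 0 °C: 225.0×4.2×70.7 = 66811.5 J > q₁, so all ice melts.
Energy balance: 225.0×4.2×(70.7 − T) = 14665 + 38.7×4.2×(T − 0)
945(70.7 − T) = 14665 + 162.54 T
66811.5 − 14665 = 1107.54 T
T = 52146.5 / 1107.54 = 47.08 °C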